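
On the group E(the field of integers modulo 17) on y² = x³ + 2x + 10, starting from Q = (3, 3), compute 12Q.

Repeated addition: build up to 12Q.
2Q: tangent at (3, 3): λ = (3·3² + 2)/(2·3) ≡ 12/6. 6⁻¹ ≡ 3 (mod 17) since 6·3 = 18 ≡ 1, so λ ≡ 12·3 ≡ 2.
  x = λ² - 3 - 3 = 4 - 6 ≡ 15; y = λ·(3 - 15) - 3 ≡ 7. → (15, 7)
3Q: (15, 7) + (3, 3). λ = (3 - 7)/(3 - 15) ≡ 13/5 mod 17. 5⁻¹ ≡ 7 (mod 17) since 5·7 = 35 ≡ 1, so λ ≡ 6.
  x = λ² - 15 - 3 = 36 - 18 ≡ 1; y = λ·(15 - 1) - 7 ≡ 9. → (1, 9)
4Q: (1, 9) + (3, 3). λ = (3 - 9)/(3 - 1) ≡ 11/2 mod 17. 2⁻¹ ≡ 9 (mod 17) since 2·9 = 18 ≡ 1, so λ ≡ 14.
  x = λ² - 1 - 3 = 196 - 4 ≡ 5; y = λ·(1 - 5) - 9 ≡ 3. → (5, 3)
5Q: (5, 3) + (3, 3). λ = (3 - 3)/(3 - 5) ≡ 0/15 mod 17. 15⁻¹ ≡ 8 (mod 17), so λ ≡ 0.
  x = λ² - 5 - 3 = 0 - 8 ≡ 9; y = λ·(5 - 9) - 3 ≡ 14. → (9, 14)
6Q: (9, 14) + (3, 3). λ = (3 - 14)/(3 - 9) ≡ 6/11 mod 17. 11⁻¹ ≡ 14 (mod 17), so λ ≡ 16.
  x = λ² - 9 - 3 = 256 - 12 ≡ 6; y = λ·(9 - 6) - 14 ≡ 0. → (6, 0)
7Q: (6, 0) + (3, 3). λ = (3 - 0)/(3 - 6) ≡ 3/14 mod 17. 14⁻¹ ≡ 11 (mod 17) since 14·11 = 154 ≡ 1, so λ ≡ 16.
  x = λ² - 6 - 3 = 256 - 9 ≡ 9; y = λ·(6 - 9) - 0 ≡ 3. → (9, 3)
8Q: (9, 3) + (3, 3). λ = (3 - 3)/(3 - 9) ≡ 0/11 mod 17. 11⁻¹ ≡ 14 (mod 17), so λ ≡ 0.
  x = λ² - 9 - 3 = 0 - 12 ≡ 5; y = λ·(9 - 5) - 3 ≡ 14. → (5, 14)
9Q: (5, 14) + (3, 3). λ = (3 - 14)/(3 - 5) ≡ 6/15 mod 17. 15⁻¹ ≡ 8 (mod 17), so λ ≡ 14.
  x = λ² - 5 - 3 = 196 - 8 ≡ 1; y = λ·(5 - 1) - 14 ≡ 8. → (1, 8)
10Q: (1, 8) + (3, 3). λ = (3 - 8)/(3 - 1) ≡ 12/2 mod 17. 2⁻¹ ≡ 9 (mod 17) since 2·9 = 18 ≡ 1, so λ ≡ 6.
  x = λ² - 1 - 3 = 36 - 4 ≡ 15; y = λ·(1 - 15) - 8 ≡ 10. → (15, 10)
11Q: (15, 10) + (3, 3). λ = (3 - 10)/(3 - 15) ≡ 10/5 mod 17. 5⁻¹ ≡ 7 (mod 17), so λ ≡ 2.
  x = λ² - 15 - 3 = 4 - 18 ≡ 3; y = λ·(15 - 3) - 10 ≡ 14. → (3, 14)
12Q: (3, 14) + (3, 3): same x and y₁ ≡ -y₂, so the sum is 𝒪.

O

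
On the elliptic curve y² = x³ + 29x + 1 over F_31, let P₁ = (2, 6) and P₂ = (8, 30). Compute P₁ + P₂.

(6, 9)

(2, 6) + (8, 30). λ = (30 - 6)/(8 - 2) ≡ 24/6 mod 31. 6⁻¹ ≡ 26 (mod 31) since 6·26 = 156 ≡ 1, so λ ≡ 4.
  x = λ² - 2 - 8 = 16 - 10 ≡ 6; y = λ·(2 - 6) - 6 ≡ 9. → (6, 9)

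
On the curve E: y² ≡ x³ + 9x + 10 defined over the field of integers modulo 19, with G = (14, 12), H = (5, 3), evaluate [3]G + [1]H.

(2, 6)

First 3G:
Repeated addition: build up to 3G.
2G: tangent at (14, 12): λ = (3·14² + 9)/(2·12) ≡ 8/5. 5⁻¹ ≡ 4 (mod 19), so λ ≡ 8·4 ≡ 13.
  x = λ² - 14 - 14 = 169 - 28 ≡ 8; y = λ·(14 - 8) - 12 ≡ 9. → (8, 9)
3G: (8, 9) + (14, 12). λ = (12 - 9)/(14 - 8) ≡ 3/6 mod 19. 6⁻¹ ≡ 16 (mod 19) since 6·16 = 96 ≡ 1, so λ ≡ 10.
  x = λ² - 8 - 14 = 100 - 22 ≡ 2; y = λ·(8 - 2) - 9 ≡ 13. → (2, 13)
3G = (2, 13).
Finally 3G + H:
(2, 13) + (5, 3). λ = (3 - 13)/(5 - 2) ≡ 9/3 mod 19. 3⁻¹ ≡ 13 (mod 19) since 3·13 = 39 ≡ 1, so λ ≡ 3.
  x = λ² - 2 - 5 = 9 - 7 ≡ 2; y = λ·(2 - 2) - 13 ≡ 6. → (2, 6)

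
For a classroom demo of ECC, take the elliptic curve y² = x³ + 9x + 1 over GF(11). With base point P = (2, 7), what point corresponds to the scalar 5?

(2, 7)

Double-and-add on 5 = (101)₂. Start with P = (2, 7) for the leading 1-bit.
double: tangent at (2, 7): λ = (3·2² + 9)/(2·7) ≡ 10/3. 3⁻¹ ≡ 4 (mod 11), so λ ≡ 10·4 ≡ 7.
  x = λ² - 2 - 2 = 49 - 4 ≡ 1; y = λ·(2 - 1) - 7 ≡ 0. → (1, 0)
double: (1, 0) + (1, 0): same x and y₁ ≡ -y₂, so the sum is ∞.
add P: ∞ + (2, 7) = (2, 7) (identity).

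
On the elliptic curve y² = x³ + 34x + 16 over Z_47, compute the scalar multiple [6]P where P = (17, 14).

Double-and-add on 6 = (110)₂. Start with P = (17, 14) for the leading 1-bit.
double: tangent at (17, 14): λ = (3·17² + 34)/(2·14) ≡ 8/28. 28⁻¹ ≡ 42 (mod 47) since 28·42 = 1176 ≡ 1, so λ ≡ 8·42 ≡ 7.
  x = λ² - 17 - 17 = 49 - 34 ≡ 15; y = λ·(17 - 15) - 14 ≡ 0. → (15, 0)
add P: (15, 0) + (17, 14). λ = (14 - 0)/(17 - 15) ≡ 14/2 mod 47. 2⁻¹ ≡ 24 (mod 47), so λ ≡ 7.
  x = λ² - 15 - 17 = 49 - 32 ≡ 17; y = λ·(15 - 17) - 0 ≡ 33. → (17, 33)
double: tangent at (17, 33): λ = (3·17² + 34)/(2·33) ≡ 8/19. 19⁻¹ ≡ 5 (mod 47) since 19·5 = 95 ≡ 1, so λ ≡ 8·5 ≡ 40.
  x = λ² - 17 - 17 = 1600 - 34 ≡ 15; y = λ·(17 - 15) - 33 ≡ 0. → (15, 0)

(15, 0)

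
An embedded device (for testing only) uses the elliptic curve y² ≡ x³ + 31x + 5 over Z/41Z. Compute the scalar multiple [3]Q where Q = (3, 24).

(11, 23)

Repeated addition: build up to 3Q.
2Q: tangent at (3, 24): λ = (3·3² + 31)/(2·24) ≡ 17/7. 7⁻¹ ≡ 6 (mod 41), so λ ≡ 17·6 ≡ 20.
  x = λ² - 3 - 3 = 400 - 6 ≡ 25; y = λ·(3 - 25) - 24 ≡ 28. → (25, 28)
3Q: (25, 28) + (3, 24). λ = (24 - 28)/(3 - 25) ≡ 37/19 mod 41. 19⁻¹ ≡ 13 (mod 41), so λ ≡ 30.
  x = λ² - 25 - 3 = 900 - 28 ≡ 11; y = λ·(25 - 11) - 28 ≡ 23. → (11, 23)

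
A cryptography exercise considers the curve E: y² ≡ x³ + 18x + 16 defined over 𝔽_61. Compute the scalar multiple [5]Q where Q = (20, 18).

(41, 47)

Double-and-add on 5 = (101)₂. Start with Q = (20, 18) for the leading 1-bit.
double: tangent at (20, 18): λ = (3·20² + 18)/(2·18) ≡ 59/36. 36⁻¹ ≡ 39 (mod 61), so λ ≡ 59·39 ≡ 44.
  x = λ² - 20 - 20 = 1936 - 40 ≡ 5; y = λ·(20 - 5) - 18 ≡ 32. → (5, 32)
double: tangent at (5, 32): λ = (3·5² + 18)/(2·32) ≡ 32/3. 3⁻¹ ≡ 41 (mod 61), so λ ≡ 32·41 ≡ 31.
  x = λ² - 5 - 5 = 961 - 10 ≡ 36; y = λ·(5 - 36) - 32 ≡ 44. → (36, 44)
add Q: (36, 44) + (20, 18). λ = (18 - 44)/(20 - 36) ≡ 35/45 mod 61. 45⁻¹ ≡ 19 (mod 61) since 45·19 = 855 ≡ 1, so λ ≡ 55.
  x = λ² - 36 - 20 = 3025 - 56 ≡ 41; y = λ·(36 - 41) - 44 ≡ 47. → (41, 47)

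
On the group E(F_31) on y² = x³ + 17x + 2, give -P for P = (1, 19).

(1, 12)

-(1, 19) = (1, -19 mod 31) = (1, 12).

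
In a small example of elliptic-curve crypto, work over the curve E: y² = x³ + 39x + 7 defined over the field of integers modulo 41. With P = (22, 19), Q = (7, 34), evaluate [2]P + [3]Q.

(30, 25)

First 2P:
Repeated addition: build up to 2P.
2P: tangent at (22, 19): λ = (3·22² + 39)/(2·19) ≡ 15/38. 38⁻¹ ≡ 27 (mod 41), so λ ≡ 15·27 ≡ 36.
  x = λ² - 22 - 22 = 1296 - 44 ≡ 22; y = λ·(22 - 22) - 19 ≡ 22. → (22, 22)
2P = (22, 22).
Next 3Q:
Repeated addition: build up to 3Q.
2Q: tangent at (7, 34): λ = (3·7² + 39)/(2·34) ≡ 22/27. 27⁻¹ ≡ 38 (mod 41), so λ ≡ 22·38 ≡ 16.
  x = λ² - 7 - 7 = 256 - 14 ≡ 37; y = λ·(7 - 37) - 34 ≡ 19. → (37, 19)
3Q: (37, 19) + (7, 34). λ = (34 - 19)/(7 - 37) ≡ 15/11 mod 41. 11⁻¹ ≡ 15 (mod 41), so λ ≡ 20.
  x = λ² - 37 - 7 = 400 - 44 ≡ 28; y = λ·(37 - 28) - 19 ≡ 38. → (28, 38)
3Q = (28, 38).
Finally 2P + 3Q:
(22, 22) + (28, 38). λ = (38 - 22)/(28 - 22) ≡ 16/6 mod 41. 6⁻¹ ≡ 7 (mod 41), so λ ≡ 30.
  x = λ² - 22 - 28 = 900 - 50 ≡ 30; y = λ·(22 - 30) - 22 ≡ 25. → (30, 25)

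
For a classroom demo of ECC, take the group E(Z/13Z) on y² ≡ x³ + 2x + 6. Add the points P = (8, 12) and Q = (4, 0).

(8, 12) + (4, 0). λ = (0 - 12)/(4 - 8) ≡ 1/9 mod 13. 9⁻¹ ≡ 3 (mod 13) since 9·3 = 27 ≡ 1, so λ ≡ 3.
  x = λ² - 8 - 4 = 9 - 12 ≡ 10; y = λ·(8 - 10) - 12 ≡ 8. → (10, 8)

(10, 8)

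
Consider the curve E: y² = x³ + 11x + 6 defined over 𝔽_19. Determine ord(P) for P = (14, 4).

2P: tangent at (14, 4): λ = (3·14² + 11)/(2·4) ≡ 10/8. 8⁻¹ ≡ 12 (mod 19) since 8·12 = 96 ≡ 1, so λ ≡ 10·12 ≡ 6.
  x = λ² - 14 - 14 = 36 - 28 ≡ 8; y = λ·(14 - 8) - 4 ≡ 13. → (8, 13)
3P: (8, 13) + (14, 4). λ = (4 - 13)/(14 - 8) ≡ 10/6 mod 19. 6⁻¹ ≡ 16 (mod 19) since 6·16 = 96 ≡ 1, so λ ≡ 8.
  x = λ² - 8 - 14 = 64 - 22 ≡ 4; y = λ·(8 - 4) - 13 ≡ 0. → (4, 0)
4P: (4, 0) + (14, 4). λ = (4 - 0)/(14 - 4) ≡ 4/10 mod 19. 10⁻¹ ≡ 2 (mod 19), so λ ≡ 8.
  x = λ² - 4 - 14 = 64 - 18 ≡ 8; y = λ·(4 - 8) - 0 ≡ 6. → (8, 6)
5P: (8, 6) + (14, 4). λ = (4 - 6)/(14 - 8) ≡ 17/6 mod 19. 6⁻¹ ≡ 16 (mod 19) since 6·16 = 96 ≡ 1, so λ ≡ 6.
  x = λ² - 8 - 14 = 36 - 22 ≡ 14; y = λ·(8 - 14) - 6 ≡ 15. → (14, 15)
6P: (14, 15) + (14, 4): same x and y₁ ≡ -y₂, so the sum is ∞.
6P = ∞, so the order is 6.

6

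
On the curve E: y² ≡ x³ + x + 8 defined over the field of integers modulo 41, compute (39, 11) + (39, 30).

O

The two points share x = 39 and their y-coordinates satisfy 11 + 30 ≡ 0 (mod 41), so they are inverses. Their sum is O.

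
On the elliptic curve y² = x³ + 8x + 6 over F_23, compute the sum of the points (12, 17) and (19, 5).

(17, 8)

(12, 17) + (19, 5). λ = (5 - 17)/(19 - 12) ≡ 11/7 mod 23. 7⁻¹ ≡ 10 (mod 23), so λ ≡ 18.
  x = λ² - 12 - 19 = 324 - 31 ≡ 17; y = λ·(12 - 17) - 17 ≡ 8. → (17, 8)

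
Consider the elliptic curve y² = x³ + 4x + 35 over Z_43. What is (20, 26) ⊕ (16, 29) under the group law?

(20, 26) + (16, 29). λ = (29 - 26)/(16 - 20) ≡ 3/39 mod 43. 39⁻¹ ≡ 32 (mod 43), so λ ≡ 10.
  x = λ² - 20 - 16 = 100 - 36 ≡ 21; y = λ·(20 - 21) - 26 ≡ 7. → (21, 7)

(21, 7)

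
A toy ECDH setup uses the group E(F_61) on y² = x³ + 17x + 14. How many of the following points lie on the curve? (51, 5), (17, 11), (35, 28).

(51, 5): 5² ≡ 25, rhs ≡ 3 → off.
(17, 11): 11² ≡ 60, rhs ≡ 31 → off.
(35, 28): 28² ≡ 52, rhs ≡ 52 → on.

1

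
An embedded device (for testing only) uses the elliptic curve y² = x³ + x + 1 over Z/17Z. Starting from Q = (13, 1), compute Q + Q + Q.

Repeated addition: build up to 3Q.
2Q: tangent at (13, 1): λ = (3·13² + 1)/(2·1) ≡ 15/2. 2⁻¹ ≡ 9 (mod 17) since 2·9 = 18 ≡ 1, so λ ≡ 15·9 ≡ 16.
  x = λ² - 13 - 13 = 256 - 26 ≡ 9; y = λ·(13 - 9) - 1 ≡ 12. → (9, 12)
3Q: (9, 12) + (13, 1). λ = (1 - 12)/(13 - 9) ≡ 6/4 mod 17. 4⁻¹ ≡ 13 (mod 17), so λ ≡ 10.
  x = λ² - 9 - 13 = 100 - 22 ≡ 10; y = λ·(9 - 10) - 12 ≡ 12. → (10, 12)

(10, 12)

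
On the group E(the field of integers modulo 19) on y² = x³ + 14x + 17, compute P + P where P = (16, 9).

tangent at (16, 9): λ = (3·16² + 14)/(2·9) ≡ 3/18. 18⁻¹ ≡ 18 (mod 19), so λ ≡ 3·18 ≡ 16.
  x = λ² - 16 - 16 = 256 - 32 ≡ 15; y = λ·(16 - 15) - 9 ≡ 7. → (15, 7)

(15, 7)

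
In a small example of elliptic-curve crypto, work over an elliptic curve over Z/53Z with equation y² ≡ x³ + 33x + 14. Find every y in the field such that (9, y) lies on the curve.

none

x³ + 33x + 14 = 1040 ≡ 33 (mod 53).
33 is a non-residue mod 53; no y exists.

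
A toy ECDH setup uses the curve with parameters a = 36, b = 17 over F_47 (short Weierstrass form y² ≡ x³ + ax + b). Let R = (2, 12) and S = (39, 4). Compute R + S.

(2, 12) + (39, 4). λ = (4 - 12)/(39 - 2) ≡ 39/37 mod 47. 37⁻¹ ≡ 14 (mod 47) since 37·14 = 518 ≡ 1, so λ ≡ 29.
  x = λ² - 2 - 39 = 841 - 41 ≡ 1; y = λ·(2 - 1) - 12 ≡ 17. → (1, 17)

(1, 17)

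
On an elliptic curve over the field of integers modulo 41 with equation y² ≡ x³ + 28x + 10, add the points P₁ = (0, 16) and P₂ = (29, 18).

(0, 16) + (29, 18). λ = (18 - 16)/(29 - 0) ≡ 2/29 mod 41. 29⁻¹ ≡ 17 (mod 41) since 29·17 = 493 ≡ 1, so λ ≡ 34.
  x = λ² - 0 - 29 = 1156 - 29 ≡ 20; y = λ·(0 - 20) - 16 ≡ 1. → (20, 1)

(20, 1)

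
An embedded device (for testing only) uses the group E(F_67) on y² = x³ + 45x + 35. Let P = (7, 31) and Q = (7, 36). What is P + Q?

O

The two points share x = 7 and their y-coordinates satisfy 31 + 36 ≡ 0 (mod 67), so they are inverses. Their sum is O.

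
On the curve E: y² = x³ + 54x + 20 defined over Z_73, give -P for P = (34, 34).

(34, 39)

-(34, 34) = (34, -34 mod 73) = (34, 39).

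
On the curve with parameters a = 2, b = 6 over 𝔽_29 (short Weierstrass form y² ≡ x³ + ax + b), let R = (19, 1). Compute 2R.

(27, 9)

tangent at (19, 1): λ = (3·19² + 2)/(2·1) ≡ 12/2. 2⁻¹ ≡ 15 (mod 29), so λ ≡ 12·15 ≡ 6.
  x = λ² - 19 - 19 = 36 - 38 ≡ 27; y = λ·(19 - 27) - 1 ≡ 9. → (27, 9)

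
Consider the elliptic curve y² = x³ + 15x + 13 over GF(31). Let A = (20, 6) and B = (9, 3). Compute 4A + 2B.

(30, 11)

First 4A:
Repeated addition: build up to 4A.
2A: tangent at (20, 6): λ = (3·20² + 15)/(2·6) ≡ 6/12. 12⁻¹ ≡ 13 (mod 31), so λ ≡ 6·13 ≡ 16.
  x = λ² - 20 - 20 = 256 - 40 ≡ 30; y = λ·(20 - 30) - 6 ≡ 20. → (30, 20)
3A: (30, 20) + (20, 6). λ = (6 - 20)/(20 - 30) ≡ 17/21 mod 31. 21⁻¹ ≡ 3 (mod 31), so λ ≡ 20.
  x = λ² - 30 - 20 = 400 - 50 ≡ 9; y = λ·(30 - 9) - 20 ≡ 28. → (9, 28)
4A: (9, 28) + (20, 6). λ = (6 - 28)/(20 - 9) ≡ 9/11 mod 31. 11⁻¹ ≡ 17 (mod 31) since 11·17 = 187 ≡ 1, so λ ≡ 29.
  x = λ² - 9 - 20 = 841 - 29 ≡ 6; y = λ·(9 - 6) - 28 ≡ 28. → (6, 28)
4A = (6, 28).
Next 2B:
Repeated addition: build up to 2B.
2B: tangent at (9, 3): λ = (3·9² + 15)/(2·3) ≡ 10/6. 6⁻¹ ≡ 26 (mod 31), so λ ≡ 10·26 ≡ 12.
  x = λ² - 9 - 9 = 144 - 18 ≡ 2; y = λ·(9 - 2) - 3 ≡ 19. → (2, 19)
2B = (2, 19).
Finally 4A + 2B:
(6, 28) + (2, 19). λ = (19 - 28)/(2 - 6) ≡ 22/27 mod 31. 27⁻¹ ≡ 23 (mod 31), so λ ≡ 10.
  x = λ² - 6 - 2 = 100 - 8 ≡ 30; y = λ·(6 - 30) - 28 ≡ 11. → (30, 11)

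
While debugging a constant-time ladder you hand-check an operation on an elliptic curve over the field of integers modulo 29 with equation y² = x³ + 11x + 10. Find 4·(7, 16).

Write Q = (7, 16).
Repeated addition: build up to 4Q.
2Q: tangent at (7, 16): λ = (3·7² + 11)/(2·16) ≡ 13/3. 3⁻¹ ≡ 10 (mod 29), so λ ≡ 13·10 ≡ 14.
  x = λ² - 7 - 7 = 196 - 14 ≡ 8; y = λ·(7 - 8) - 16 ≡ 28. → (8, 28)
3Q: (8, 28) + (7, 16). λ = (16 - 28)/(7 - 8) ≡ 17/28 mod 29. 28⁻¹ ≡ 28 (mod 29) since 28·28 = 784 ≡ 1, so λ ≡ 12.
  x = λ² - 8 - 7 = 144 - 15 ≡ 13; y = λ·(8 - 13) - 28 ≡ 28. → (13, 28)
4Q: (13, 28) + (7, 16). λ = (16 - 28)/(7 - 13) ≡ 17/23 mod 29. 23⁻¹ ≡ 24 (mod 29) since 23·24 = 552 ≡ 1, so λ ≡ 2.
  x = λ² - 13 - 7 = 4 - 20 ≡ 13; y = λ·(13 - 13) - 28 ≡ 1. → (13, 1)

(13, 1)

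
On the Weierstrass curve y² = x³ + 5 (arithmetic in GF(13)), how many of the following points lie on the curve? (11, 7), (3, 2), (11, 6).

2

(11, 7): 7² ≡ 10, rhs ≡ 10 → on.
(3, 2): 2² ≡ 4, rhs ≡ 6 → off.
(11, 6): 6² ≡ 10, rhs ≡ 10 → on.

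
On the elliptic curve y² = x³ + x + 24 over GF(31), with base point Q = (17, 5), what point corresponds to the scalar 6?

(17, 26)

Repeated addition: build up to 6Q.
2Q: tangent at (17, 5): λ = (3·17² + 1)/(2·5) ≡ 0/10. 10⁻¹ ≡ 28 (mod 31), so λ ≡ 0·28 ≡ 0.
  x = λ² - 17 - 17 = 0 - 34 ≡ 28; y = λ·(17 - 28) - 5 ≡ 26. → (28, 26)
3Q: (28, 26) + (17, 5). λ = (5 - 26)/(17 - 28) ≡ 10/20 mod 31. 20⁻¹ ≡ 14 (mod 31), so λ ≡ 16.
  x = λ² - 28 - 17 = 256 - 45 ≡ 25; y = λ·(28 - 25) - 26 ≡ 22. → (25, 22)
4Q: (25, 22) + (17, 5). λ = (5 - 22)/(17 - 25) ≡ 14/23 mod 31. 23⁻¹ ≡ 27 (mod 31), so λ ≡ 6.
  x = λ² - 25 - 17 = 36 - 42 ≡ 25; y = λ·(25 - 25) - 22 ≡ 9. → (25, 9)
5Q: (25, 9) + (17, 5). λ = (5 - 9)/(17 - 25) ≡ 27/23 mod 31. 23⁻¹ ≡ 27 (mod 31), so λ ≡ 16.
  x = λ² - 25 - 17 = 256 - 42 ≡ 28; y = λ·(25 - 28) - 9 ≡ 5. → (28, 5)
6Q: (28, 5) + (17, 5). λ = (5 - 5)/(17 - 28) ≡ 0/20 mod 31. 20⁻¹ ≡ 14 (mod 31) since 20·14 = 280 ≡ 1, so λ ≡ 0.
  x = λ² - 28 - 17 = 0 - 45 ≡ 17; y = λ·(28 - 17) - 5 ≡ 26. → (17, 26)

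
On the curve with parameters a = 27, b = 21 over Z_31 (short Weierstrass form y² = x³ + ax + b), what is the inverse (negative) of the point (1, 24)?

-(1, 24) = (1, -24 mod 31) = (1, 7).

(1, 7)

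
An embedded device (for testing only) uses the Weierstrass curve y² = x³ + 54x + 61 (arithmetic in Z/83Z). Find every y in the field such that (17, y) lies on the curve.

none

x³ + 54x + 61 = 5892 ≡ 82 (mod 83).
82 is a non-residue mod 83; no y exists.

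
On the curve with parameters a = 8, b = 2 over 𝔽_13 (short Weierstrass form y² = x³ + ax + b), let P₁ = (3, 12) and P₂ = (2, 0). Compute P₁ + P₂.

(9, 7)

(3, 12) + (2, 0). λ = (0 - 12)/(2 - 3) ≡ 1/12 mod 13. 12⁻¹ ≡ 12 (mod 13) since 12·12 = 144 ≡ 1, so λ ≡ 12.
  x = λ² - 3 - 2 = 144 - 5 ≡ 9; y = λ·(3 - 9) - 12 ≡ 7. → (9, 7)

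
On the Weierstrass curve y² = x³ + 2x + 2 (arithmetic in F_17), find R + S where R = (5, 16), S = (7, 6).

(5, 16) + (7, 6). λ = (6 - 16)/(7 - 5) ≡ 7/2 mod 17. 2⁻¹ ≡ 9 (mod 17) since 2·9 = 18 ≡ 1, so λ ≡ 12.
  x = λ² - 5 - 7 = 144 - 12 ≡ 13; y = λ·(5 - 13) - 16 ≡ 7. → (13, 7)

(13, 7)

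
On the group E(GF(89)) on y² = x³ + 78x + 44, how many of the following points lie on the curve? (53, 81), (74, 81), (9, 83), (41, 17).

1

(53, 81): 81² ≡ 64, rhs ≡ 64 → on.
(74, 81): 81² ≡ 64, rhs ≡ 38 → off.
(9, 83): 83² ≡ 36, rhs ≡ 51 → off.
(41, 17): 17² ≡ 22, rhs ≡ 73 → off.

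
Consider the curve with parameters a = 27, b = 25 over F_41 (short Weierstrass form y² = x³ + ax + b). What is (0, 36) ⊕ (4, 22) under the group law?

(0, 36) + (4, 22). λ = (22 - 36)/(4 - 0) ≡ 27/4 mod 41. 4⁻¹ ≡ 31 (mod 41), so λ ≡ 17.
  x = λ² - 0 - 4 = 289 - 4 ≡ 39; y = λ·(0 - 39) - 36 ≡ 39. → (39, 39)

(39, 39)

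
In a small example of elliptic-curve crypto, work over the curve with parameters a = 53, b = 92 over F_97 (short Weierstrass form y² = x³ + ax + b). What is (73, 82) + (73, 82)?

tangent at (73, 82): λ = (3·73² + 53)/(2·82) ≡ 35/67. 67⁻¹ ≡ 42 (mod 97) since 67·42 = 2814 ≡ 1, so λ ≡ 35·42 ≡ 15.
  x = λ² - 73 - 73 = 225 - 146 ≡ 79; y = λ·(73 - 79) - 82 ≡ 22. → (79, 22)

(79, 22)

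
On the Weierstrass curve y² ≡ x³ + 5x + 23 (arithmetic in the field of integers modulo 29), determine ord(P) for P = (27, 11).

2P: tangent at (27, 11): λ = (3·27² + 5)/(2·11) ≡ 17/22. 22⁻¹ ≡ 4 (mod 29), so λ ≡ 17·4 ≡ 10.
  x = λ² - 27 - 27 = 100 - 54 ≡ 17; y = λ·(27 - 17) - 11 ≡ 2. → (17, 2)
3P: (17, 2) + (27, 11). λ = (11 - 2)/(27 - 17) ≡ 9/10 mod 29. 10⁻¹ ≡ 3 (mod 29), so λ ≡ 27.
  x = λ² - 17 - 27 = 729 - 44 ≡ 18; y = λ·(17 - 18) - 2 ≡ 0. → (18, 0)
4P: (18, 0) + (27, 11). λ = (11 - 0)/(27 - 18) ≡ 11/9 mod 29. 9⁻¹ ≡ 13 (mod 29), so λ ≡ 27.
  x = λ² - 18 - 27 = 729 - 45 ≡ 17; y = λ·(18 - 17) - 0 ≡ 27. → (17, 27)
5P: (17, 27) + (27, 11). λ = (11 - 27)/(27 - 17) ≡ 13/10 mod 29. 10⁻¹ ≡ 3 (mod 29) since 10·3 = 30 ≡ 1, so λ ≡ 10.
  x = λ² - 17 - 27 = 100 - 44 ≡ 27; y = λ·(17 - 27) - 27 ≡ 18. → (27, 18)
6P: (27, 18) + (27, 11): same x and y₁ ≡ -y₂, so the sum is O.
6P = O, so the order is 6.

6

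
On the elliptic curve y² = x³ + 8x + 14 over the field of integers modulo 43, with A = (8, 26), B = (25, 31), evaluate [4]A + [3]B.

(27, 2)

First 4A:
Double-and-add on 4 = (100)₂. Start with A = (8, 26) for the leading 1-bit.
double: tangent at (8, 26): λ = (3·8² + 8)/(2·26) ≡ 28/9. 9⁻¹ ≡ 24 (mod 43), so λ ≡ 28·24 ≡ 27.
  x = λ² - 8 - 8 = 729 - 16 ≡ 25; y = λ·(8 - 25) - 26 ≡ 31. → (25, 31)
double: tangent at (25, 31): λ = (3·25² + 8)/(2·31) ≡ 34/19. 19⁻¹ ≡ 34 (mod 43) since 19·34 = 646 ≡ 1, so λ ≡ 34·34 ≡ 38.
  x = λ² - 25 - 25 = 1444 - 50 ≡ 18; y = λ·(25 - 18) - 31 ≡ 20. → (18, 20)
4A = (18, 20).
Next 3B:
Repeated addition: build up to 3B.
2B: tangent at (25, 31): λ = (3·25² + 8)/(2·31) ≡ 34/19. 19⁻¹ ≡ 34 (mod 43) since 19·34 = 646 ≡ 1, so λ ≡ 34·34 ≡ 38.
  x = λ² - 25 - 25 = 1444 - 50 ≡ 18; y = λ·(25 - 18) - 31 ≡ 20. → (18, 20)
3B: (18, 20) + (25, 31). λ = (31 - 20)/(25 - 18) ≡ 11/7 mod 43. 7⁻¹ ≡ 37 (mod 43) since 7·37 = 259 ≡ 1, so λ ≡ 20.
  x = λ² - 18 - 25 = 400 - 43 ≡ 13; y = λ·(18 - 13) - 20 ≡ 37. → (13, 37)
3B = (13, 37).
Finally 4A + 3B:
(18, 20) + (13, 37). λ = (37 - 20)/(13 - 18) ≡ 17/38 mod 43. 38⁻¹ ≡ 17 (mod 43), so λ ≡ 31.
  x = λ² - 18 - 13 = 961 - 31 ≡ 27; y = λ·(18 - 27) - 20 ≡ 2. → (27, 2)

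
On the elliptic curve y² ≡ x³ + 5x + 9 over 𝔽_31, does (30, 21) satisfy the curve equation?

y² = 21² ≡ 7; x³ + 5x + 9 = 27159 ≡ 3 (mod 31). 7 ≠ 3.

no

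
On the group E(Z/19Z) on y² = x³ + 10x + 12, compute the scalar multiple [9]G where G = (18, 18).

(1, 2)

Repeated addition: build up to 9G.
2G: tangent at (18, 18): λ = (3·18² + 10)/(2·18) ≡ 13/17. 17⁻¹ ≡ 9 (mod 19), so λ ≡ 13·9 ≡ 3.
  x = λ² - 18 - 18 = 9 - 36 ≡ 11; y = λ·(18 - 11) - 18 ≡ 3. → (11, 3)
3G: (11, 3) + (18, 18). λ = (18 - 3)/(18 - 11) ≡ 15/7 mod 19. 7⁻¹ ≡ 11 (mod 19) since 7·11 = 77 ≡ 1, so λ ≡ 13.
  x = λ² - 11 - 18 = 169 - 29 ≡ 7; y = λ·(11 - 7) - 3 ≡ 11. → (7, 11)
4G: (7, 11) + (18, 18). λ = (18 - 11)/(18 - 7) ≡ 7/11 mod 19. 11⁻¹ ≡ 7 (mod 19), so λ ≡ 11.
  x = λ² - 7 - 18 = 121 - 25 ≡ 1; y = λ·(7 - 1) - 11 ≡ 17. → (1, 17)
5G: (1, 17) + (18, 18). λ = (18 - 17)/(18 - 1) ≡ 1/17 mod 19. 17⁻¹ ≡ 9 (mod 19), so λ ≡ 9.
  x = λ² - 1 - 18 = 81 - 19 ≡ 5; y = λ·(1 - 5) - 17 ≡ 4. → (5, 4)
6G: (5, 4) + (18, 18). λ = (18 - 4)/(18 - 5) ≡ 14/13 mod 19. 13⁻¹ ≡ 3 (mod 19), so λ ≡ 4.
  x = λ² - 5 - 18 = 16 - 23 ≡ 12; y = λ·(5 - 12) - 4 ≡ 6. → (12, 6)
7G: (12, 6) + (18, 18). λ = (18 - 6)/(18 - 12) ≡ 12/6 mod 19. 6⁻¹ ≡ 16 (mod 19), so λ ≡ 2.
  x = λ² - 12 - 18 = 4 - 30 ≡ 12; y = λ·(12 - 12) - 6 ≡ 13. → (12, 13)
8G: (12, 13) + (18, 18). λ = (18 - 13)/(18 - 12) ≡ 5/6 mod 19. 6⁻¹ ≡ 16 (mod 19), so λ ≡ 4.
  x = λ² - 12 - 18 = 16 - 30 ≡ 5; y = λ·(12 - 5) - 13 ≡ 15. → (5, 15)
9G: (5, 15) + (18, 18). λ = (18 - 15)/(18 - 5) ≡ 3/13 mod 19. 13⁻¹ ≡ 3 (mod 19), so λ ≡ 9.
  x = λ² - 5 - 18 = 81 - 23 ≡ 1; y = λ·(5 - 1) - 15 ≡ 2. → (1, 2)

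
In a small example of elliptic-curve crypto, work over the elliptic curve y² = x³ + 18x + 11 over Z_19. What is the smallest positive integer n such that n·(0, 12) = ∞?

9

2P: tangent at (0, 12): λ = (3·0² + 18)/(2·12) ≡ 18/5. 5⁻¹ ≡ 4 (mod 19) since 5·4 = 20 ≡ 1, so λ ≡ 18·4 ≡ 15.
  x = λ² - 0 - 0 = 225 - 0 ≡ 16; y = λ·(0 - 16) - 12 ≡ 14. → (16, 14)
3P: (16, 14) + (0, 12). λ = (12 - 14)/(0 - 16) ≡ 17/3 mod 19. 3⁻¹ ≡ 13 (mod 19) since 3·13 = 39 ≡ 1, so λ ≡ 12.
  x = λ² - 16 - 0 = 144 - 16 ≡ 14; y = λ·(16 - 14) - 14 ≡ 10. → (14, 10)
4P: (14, 10) + (0, 12). λ = (12 - 10)/(0 - 14) ≡ 2/5 mod 19. 5⁻¹ ≡ 4 (mod 19), so λ ≡ 8.
  x = λ² - 14 - 0 = 64 - 14 ≡ 12; y = λ·(14 - 12) - 10 ≡ 6. → (12, 6)
5P: (12, 6) + (0, 12). λ = (12 - 6)/(0 - 12) ≡ 6/7 mod 19. 7⁻¹ ≡ 11 (mod 19), so λ ≡ 9.
  x = λ² - 12 - 0 = 81 - 12 ≡ 12; y = λ·(12 - 12) - 6 ≡ 13. → (12, 13)
6P: (12, 13) + (0, 12). λ = (12 - 13)/(0 - 12) ≡ 18/7 mod 19. 7⁻¹ ≡ 11 (mod 19), so λ ≡ 8.
  x = λ² - 12 - 0 = 64 - 12 ≡ 14; y = λ·(12 - 14) - 13 ≡ 9. → (14, 9)
7P: (14, 9) + (0, 12). λ = (12 - 9)/(0 - 14) ≡ 3/5 mod 19. 5⁻¹ ≡ 4 (mod 19), so λ ≡ 12.
  x = λ² - 14 - 0 = 144 - 14 ≡ 16; y = λ·(14 - 16) - 9 ≡ 5. → (16, 5)
8P: (16, 5) + (0, 12). λ = (12 - 5)/(0 - 16) ≡ 7/3 mod 19. 3⁻¹ ≡ 13 (mod 19) since 3·13 = 39 ≡ 1, so λ ≡ 15.
  x = λ² - 16 - 0 = 225 - 16 ≡ 0; y = λ·(16 - 0) - 5 ≡ 7. → (0, 7)
9P: (0, 7) + (0, 12): same x and y₁ ≡ -y₂, so the sum is ∞.
9P = ∞, so the order is 9.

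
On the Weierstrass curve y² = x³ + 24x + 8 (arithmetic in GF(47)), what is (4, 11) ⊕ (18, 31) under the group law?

(28, 42)

(4, 11) + (18, 31). λ = (31 - 11)/(18 - 4) ≡ 20/14 mod 47. 14⁻¹ ≡ 37 (mod 47), so λ ≡ 35.
  x = λ² - 4 - 18 = 1225 - 22 ≡ 28; y = λ·(4 - 28) - 11 ≡ 42. → (28, 42)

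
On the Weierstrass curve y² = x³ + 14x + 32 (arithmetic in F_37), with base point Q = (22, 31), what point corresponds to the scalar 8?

(1, 26)

Double-and-add on 8 = (1000)₂. Start with Q = (22, 31) for the leading 1-bit.
double: tangent at (22, 31): λ = (3·22² + 14)/(2·31) ≡ 23/25. 25⁻¹ ≡ 3 (mod 37), so λ ≡ 23·3 ≡ 32.
  x = λ² - 22 - 22 = 1024 - 44 ≡ 18; y = λ·(22 - 18) - 31 ≡ 23. → (18, 23)
double: tangent at (18, 23): λ = (3·18² + 14)/(2·23) ≡ 24/9. 9⁻¹ ≡ 33 (mod 37), so λ ≡ 24·33 ≡ 15.
  x = λ² - 18 - 18 = 225 - 36 ≡ 4; y = λ·(18 - 4) - 23 ≡ 2. → (4, 2)
double: tangent at (4, 2): λ = (3·4² + 14)/(2·2) ≡ 25/4. 4⁻¹ ≡ 28 (mod 37), so λ ≡ 25·28 ≡ 34.
  x = λ² - 4 - 4 = 1156 - 8 ≡ 1; y = λ·(4 - 1) - 2 ≡ 26. → (1, 26)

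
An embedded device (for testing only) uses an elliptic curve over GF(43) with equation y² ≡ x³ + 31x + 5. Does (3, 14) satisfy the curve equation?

no

y² = 14² ≡ 24; x³ + 31x + 5 = 125 ≡ 39 (mod 43). 24 ≠ 39.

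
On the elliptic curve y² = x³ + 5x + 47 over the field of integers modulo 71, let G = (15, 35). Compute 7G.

Double-and-add on 7 = (111)₂. Start with G = (15, 35) for the leading 1-bit.
double: tangent at (15, 35): λ = (3·15² + 5)/(2·35) ≡ 41/70. 70⁻¹ ≡ 70 (mod 71), so λ ≡ 41·70 ≡ 30.
  x = λ² - 15 - 15 = 900 - 30 ≡ 18; y = λ·(15 - 18) - 35 ≡ 17. → (18, 17)
add G: (18, 17) + (15, 35). λ = (35 - 17)/(15 - 18) ≡ 18/68 mod 71. 68⁻¹ ≡ 47 (mod 71), so λ ≡ 65.
  x = λ² - 18 - 15 = 4225 - 33 ≡ 3; y = λ·(18 - 3) - 17 ≡ 35. → (3, 35)
double: tangent at (3, 35): λ = (3·3² + 5)/(2·35) ≡ 32/70. 70⁻¹ ≡ 70 (mod 71), so λ ≡ 32·70 ≡ 39.
  x = λ² - 3 - 3 = 1521 - 6 ≡ 24; y = λ·(3 - 24) - 35 ≡ 69. → (24, 69)
add G: (24, 69) + (15, 35). λ = (35 - 69)/(15 - 24) ≡ 37/62 mod 71. 62⁻¹ ≡ 63 (mod 71), so λ ≡ 59.
  x = λ² - 24 - 15 = 3481 - 39 ≡ 34; y = λ·(24 - 34) - 69 ≡ 51. → (34, 51)

(34, 51)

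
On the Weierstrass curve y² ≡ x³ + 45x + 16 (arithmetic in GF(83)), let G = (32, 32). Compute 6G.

(74, 58)

Double-and-add on 6 = (110)₂. Start with G = (32, 32) for the leading 1-bit.
double: tangent at (32, 32): λ = (3·32² + 45)/(2·32) ≡ 46/64. 64⁻¹ ≡ 48 (mod 83), so λ ≡ 46·48 ≡ 50.
  x = λ² - 32 - 32 = 2500 - 64 ≡ 29; y = λ·(32 - 29) - 32 ≡ 35. → (29, 35)
add G: (29, 35) + (32, 32). λ = (32 - 35)/(32 - 29) ≡ 80/3 mod 83. 3⁻¹ ≡ 28 (mod 83) since 3·28 = 84 ≡ 1, so λ ≡ 82.
  x = λ² - 29 - 32 = 6724 - 61 ≡ 23; y = λ·(29 - 23) - 35 ≡ 42. → (23, 42)
double: tangent at (23, 42): λ = (3·23² + 45)/(2·42) ≡ 55/1. 1⁻¹ ≡ 1 (mod 83), so λ ≡ 55·1 ≡ 55.
  x = λ² - 23 - 23 = 3025 - 46 ≡ 74; y = λ·(23 - 74) - 42 ≡ 58. → (74, 58)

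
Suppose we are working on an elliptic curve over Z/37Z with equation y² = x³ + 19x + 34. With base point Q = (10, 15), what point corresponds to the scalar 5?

(10, 15)

Repeated addition: build up to 5Q.
2Q: tangent at (10, 15): λ = (3·10² + 19)/(2·15) ≡ 23/30. 30⁻¹ ≡ 21 (mod 37), so λ ≡ 23·21 ≡ 2.
  x = λ² - 10 - 10 = 4 - 20 ≡ 21; y = λ·(10 - 21) - 15 ≡ 0. → (21, 0)
3Q: (21, 0) + (10, 15). λ = (15 - 0)/(10 - 21) ≡ 15/26 mod 37. 26⁻¹ ≡ 10 (mod 37), so λ ≡ 2.
  x = λ² - 21 - 10 = 4 - 31 ≡ 10; y = λ·(21 - 10) - 0 ≡ 22. → (10, 22)
4Q: (10, 22) + (10, 15): same x and y₁ ≡ -y₂, so the sum is O.
5Q: O + (10, 15) = (10, 15) (identity).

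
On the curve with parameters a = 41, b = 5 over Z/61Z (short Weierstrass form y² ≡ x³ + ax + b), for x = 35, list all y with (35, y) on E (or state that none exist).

none

x³ + 41x + 5 = 44315 ≡ 29 (mod 61).
29 is a non-residue mod 61; no y exists.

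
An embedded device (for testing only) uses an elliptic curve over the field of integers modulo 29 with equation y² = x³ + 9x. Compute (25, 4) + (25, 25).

The two points share x = 25 and their y-coordinates satisfy 4 + 25 ≡ 0 (mod 29), so they are inverses. Their sum is the point at infinity.

O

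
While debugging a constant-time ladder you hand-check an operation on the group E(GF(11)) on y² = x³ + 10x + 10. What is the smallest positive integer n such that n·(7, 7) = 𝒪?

2P: tangent at (7, 7): λ = (3·7² + 10)/(2·7) ≡ 3/3. 3⁻¹ ≡ 4 (mod 11) since 3·4 = 12 ≡ 1, so λ ≡ 3·4 ≡ 1.
  x = λ² - 7 - 7 = 1 - 14 ≡ 9; y = λ·(7 - 9) - 7 ≡ 2. → (9, 2)
3P: (9, 2) + (7, 7). λ = (7 - 2)/(7 - 9) ≡ 5/9 mod 11. 9⁻¹ ≡ 5 (mod 11) since 9·5 = 45 ≡ 1, so λ ≡ 3.
  x = λ² - 9 - 7 = 9 - 16 ≡ 4; y = λ·(9 - 4) - 2 ≡ 2. → (4, 2)
4P: (4, 2) + (7, 7). λ = (7 - 2)/(7 - 4) ≡ 5/3 mod 11. 3⁻¹ ≡ 4 (mod 11) since 3·4 = 12 ≡ 1, so λ ≡ 9.
  x = λ² - 4 - 7 = 81 - 11 ≡ 4; y = λ·(4 - 4) - 2 ≡ 9. → (4, 9)
5P: (4, 9) + (7, 7). λ = (7 - 9)/(7 - 4) ≡ 9/3 mod 11. 3⁻¹ ≡ 4 (mod 11) since 3·4 = 12 ≡ 1, so λ ≡ 3.
  x = λ² - 4 - 7 = 9 - 11 ≡ 9; y = λ·(4 - 9) - 9 ≡ 9. → (9, 9)
6P: (9, 9) + (7, 7). λ = (7 - 9)/(7 - 9) ≡ 9/9 mod 11. 9⁻¹ ≡ 5 (mod 11), so λ ≡ 1.
  x = λ² - 9 - 7 = 1 - 16 ≡ 7; y = λ·(9 - 7) - 9 ≡ 4. → (7, 4)
7P: (7, 4) + (7, 7): same x and y₁ ≡ -y₂, so the sum is 𝒪.
7P = 𝒪, so the order is 7.

7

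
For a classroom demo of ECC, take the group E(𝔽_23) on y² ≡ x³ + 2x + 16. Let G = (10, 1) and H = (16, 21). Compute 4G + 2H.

First 4G:
Double-and-add on 4 = (100)₂. Start with G = (10, 1) for the leading 1-bit.
double: tangent at (10, 1): λ = (3·10² + 2)/(2·1) ≡ 3/2. 2⁻¹ ≡ 12 (mod 23), so λ ≡ 3·12 ≡ 13.
  x = λ² - 10 - 10 = 169 - 20 ≡ 11; y = λ·(10 - 11) - 1 ≡ 9. → (11, 9)
double: tangent at (11, 9): λ = (3·11² + 2)/(2·9) ≡ 20/18. 18⁻¹ ≡ 9 (mod 23) since 18·9 = 162 ≡ 1, so λ ≡ 20·9 ≡ 19.
  x = λ² - 11 - 11 = 361 - 22 ≡ 17; y = λ·(11 - 17) - 9 ≡ 15. → (17, 15)
4G = (17, 15).
Next 2H:
Repeated addition: build up to 2H.
2H: tangent at (16, 21): λ = (3·16² + 2)/(2·21) ≡ 11/19. 19⁻¹ ≡ 17 (mod 23), so λ ≡ 11·17 ≡ 3.
  x = λ² - 16 - 16 = 9 - 32 ≡ 0; y = λ·(16 - 0) - 21 ≡ 4. → (0, 4)
2H = (0, 4).
Finally 4G + 2H:
(17, 15) + (0, 4). λ = (4 - 15)/(0 - 17) ≡ 12/6 mod 23. 6⁻¹ ≡ 4 (mod 23), so λ ≡ 2.
  x = λ² - 17 - 0 = 4 - 17 ≡ 10; y = λ·(17 - 10) - 15 ≡ 22. → (10, 22)

(10, 22)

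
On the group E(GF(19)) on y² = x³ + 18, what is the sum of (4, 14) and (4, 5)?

O

The two points share x = 4 and their y-coordinates satisfy 14 + 5 ≡ 0 (mod 19), so they are inverses. Their sum is O.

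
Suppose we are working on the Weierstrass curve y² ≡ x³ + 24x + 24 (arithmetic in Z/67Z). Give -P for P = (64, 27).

-(64, 27) = (64, -27 mod 67) = (64, 40).

(64, 40)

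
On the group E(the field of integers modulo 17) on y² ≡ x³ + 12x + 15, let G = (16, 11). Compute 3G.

Repeated addition: build up to 3G.
2G: tangent at (16, 11): λ = (3·16² + 12)/(2·11) ≡ 15/5. 5⁻¹ ≡ 7 (mod 17), so λ ≡ 15·7 ≡ 3.
  x = λ² - 16 - 16 = 9 - 32 ≡ 11; y = λ·(16 - 11) - 11 ≡ 4. → (11, 4)
3G: (11, 4) + (16, 11). λ = (11 - 4)/(16 - 11) ≡ 7/5 mod 17. 5⁻¹ ≡ 7 (mod 17), so λ ≡ 15.
  x = λ² - 11 - 16 = 225 - 27 ≡ 11; y = λ·(11 - 11) - 4 ≡ 13. → (11, 13)

(11, 13)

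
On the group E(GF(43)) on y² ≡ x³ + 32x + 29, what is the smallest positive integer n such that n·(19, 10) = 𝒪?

11

2P: tangent at (19, 10): λ = (3·19² + 32)/(2·10) ≡ 40/20. 20⁻¹ ≡ 28 (mod 43), so λ ≡ 40·28 ≡ 2.
  x = λ² - 19 - 19 = 4 - 38 ≡ 9; y = λ·(19 - 9) - 10 ≡ 10. → (9, 10)
3P: (9, 10) + (19, 10). λ = (10 - 10)/(19 - 9) ≡ 0/10 mod 43. 10⁻¹ ≡ 13 (mod 43), so λ ≡ 0.
  x = λ² - 9 - 19 = 0 - 28 ≡ 15; y = λ·(9 - 15) - 10 ≡ 33. → (15, 33)
4P: (15, 33) + (19, 10). λ = (10 - 33)/(19 - 15) ≡ 20/4 mod 43. 4⁻¹ ≡ 11 (mod 43), so λ ≡ 5.
  x = λ² - 15 - 19 = 25 - 34 ≡ 34; y = λ·(15 - 34) - 33 ≡ 1. → (34, 1)
5P: (34, 1) + (19, 10). λ = (10 - 1)/(19 - 34) ≡ 9/28 mod 43. 28⁻¹ ≡ 20 (mod 43), so λ ≡ 8.
  x = λ² - 34 - 19 = 64 - 53 ≡ 11; y = λ·(34 - 11) - 1 ≡ 11. → (11, 11)
6P: (11, 11) + (19, 10). λ = (10 - 11)/(19 - 11) ≡ 42/8 mod 43. 8⁻¹ ≡ 27 (mod 43), so λ ≡ 16.
  x = λ² - 11 - 19 = 256 - 30 ≡ 11; y = λ·(11 - 11) - 11 ≡ 32. → (11, 32)
7P: (11, 32) + (19, 10). λ = (10 - 32)/(19 - 11) ≡ 21/8 mod 43. 8⁻¹ ≡ 27 (mod 43), so λ ≡ 8.
  x = λ² - 11 - 19 = 64 - 30 ≡ 34; y = λ·(11 - 34) - 32 ≡ 42. → (34, 42)
8P: (34, 42) + (19, 10). λ = (10 - 42)/(19 - 34) ≡ 11/28 mod 43. 28⁻¹ ≡ 20 (mod 43), so λ ≡ 5.
  x = λ² - 34 - 19 = 25 - 53 ≡ 15; y = λ·(34 - 15) - 42 ≡ 10. → (15, 10)
9P: (15, 10) + (19, 10). λ = (10 - 10)/(19 - 15) ≡ 0/4 mod 43. 4⁻¹ ≡ 11 (mod 43), so λ ≡ 0.
  x = λ² - 15 - 19 = 0 - 34 ≡ 9; y = λ·(15 - 9) - 10 ≡ 33. → (9, 33)
10P: (9, 33) + (19, 10). λ = (10 - 33)/(19 - 9) ≡ 20/10 mod 43. 10⁻¹ ≡ 13 (mod 43), so λ ≡ 2.
  x = λ² - 9 - 19 = 4 - 28 ≡ 19; y = λ·(9 - 19) - 33 ≡ 33. → (19, 33)
11P: (19, 33) + (19, 10): same x and y₁ ≡ -y₂, so the sum is 𝒪.
11P = 𝒪, so the order is 11.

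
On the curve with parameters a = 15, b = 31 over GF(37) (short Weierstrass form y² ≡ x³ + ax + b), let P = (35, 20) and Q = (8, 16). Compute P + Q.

(6, 35)

(35, 20) + (8, 16). λ = (16 - 20)/(8 - 35) ≡ 33/10 mod 37. 10⁻¹ ≡ 26 (mod 37) since 10·26 = 260 ≡ 1, so λ ≡ 7.
  x = λ² - 35 - 8 = 49 - 43 ≡ 6; y = λ·(35 - 6) - 20 ≡ 35. → (6, 35)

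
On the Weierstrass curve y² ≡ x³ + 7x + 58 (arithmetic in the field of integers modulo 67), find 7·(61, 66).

Write Q = (61, 66).
Double-and-add on 7 = (111)₂. Start with Q = (61, 66) for the leading 1-bit.
double: tangent at (61, 66): λ = (3·61² + 7)/(2·66) ≡ 48/65. 65⁻¹ ≡ 33 (mod 67) since 65·33 = 2145 ≡ 1, so λ ≡ 48·33 ≡ 43.
  x = λ² - 61 - 61 = 1849 - 122 ≡ 52; y = λ·(61 - 52) - 66 ≡ 53. → (52, 53)
add Q: (52, 53) + (61, 66). λ = (66 - 53)/(61 - 52) ≡ 13/9 mod 67. 9⁻¹ ≡ 15 (mod 67), so λ ≡ 61.
  x = λ² - 52 - 61 = 3721 - 113 ≡ 57; y = λ·(52 - 57) - 53 ≡ 44. → (57, 44)
double: tangent at (57, 44): λ = (3·57² + 7)/(2·44) ≡ 39/21. 21⁻¹ ≡ 16 (mod 67), so λ ≡ 39·16 ≡ 21.
  x = λ² - 57 - 57 = 441 - 114 ≡ 59; y = λ·(57 - 59) - 44 ≡ 48. → (59, 48)
add Q: (59, 48) + (61, 66). λ = (66 - 48)/(61 - 59) ≡ 18/2 mod 67. 2⁻¹ ≡ 34 (mod 67) since 2·34 = 68 ≡ 1, so λ ≡ 9.
  x = λ² - 59 - 61 = 81 - 120 ≡ 28; y = λ·(59 - 28) - 48 ≡ 30. → (28, 30)

(28, 30)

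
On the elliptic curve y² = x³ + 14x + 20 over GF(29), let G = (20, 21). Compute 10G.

(17, 26)

Repeated addition: build up to 10G.
2G: tangent at (20, 21): λ = (3·20² + 14)/(2·21) ≡ 25/13. 13⁻¹ ≡ 9 (mod 29), so λ ≡ 25·9 ≡ 22.
  x = λ² - 20 - 20 = 484 - 40 ≡ 9; y = λ·(20 - 9) - 21 ≡ 18. → (9, 18)
3G: (9, 18) + (20, 21). λ = (21 - 18)/(20 - 9) ≡ 3/11 mod 29. 11⁻¹ ≡ 8 (mod 29), so λ ≡ 24.
  x = λ² - 9 - 20 = 576 - 29 ≡ 25; y = λ·(9 - 25) - 18 ≡ 4. → (25, 4)
4G: (25, 4) + (20, 21). λ = (21 - 4)/(20 - 25) ≡ 17/24 mod 29. 24⁻¹ ≡ 23 (mod 29), so λ ≡ 14.
  x = λ² - 25 - 20 = 196 - 45 ≡ 6; y = λ·(25 - 6) - 4 ≡ 1. → (6, 1)
5G: (6, 1) + (20, 21). λ = (21 - 1)/(20 - 6) ≡ 20/14 mod 29. 14⁻¹ ≡ 27 (mod 29), so λ ≡ 18.
  x = λ² - 6 - 20 = 324 - 26 ≡ 8; y = λ·(6 - 8) - 1 ≡ 21. → (8, 21)
6G: (8, 21) + (20, 21). λ = (21 - 21)/(20 - 8) ≡ 0/12 mod 29. 12⁻¹ ≡ 17 (mod 29), so λ ≡ 0.
  x = λ² - 8 - 20 = 0 - 28 ≡ 1; y = λ·(8 - 1) - 21 ≡ 8. → (1, 8)
7G: (1, 8) + (20, 21). λ = (21 - 8)/(20 - 1) ≡ 13/19 mod 29. 19⁻¹ ≡ 26 (mod 29) since 19·26 = 494 ≡ 1, so λ ≡ 19.
  x = λ² - 1 - 20 = 361 - 21 ≡ 21; y = λ·(1 - 21) - 8 ≡ 18. → (21, 18)
8G: (21, 18) + (20, 21). λ = (21 - 18)/(20 - 21) ≡ 3/28 mod 29. 28⁻¹ ≡ 28 (mod 29) since 28·28 = 784 ≡ 1, so λ ≡ 26.
  x = λ² - 21 - 20 = 676 - 41 ≡ 26; y = λ·(21 - 26) - 18 ≡ 26. → (26, 26)
9G: (26, 26) + (20, 21). λ = (21 - 26)/(20 - 26) ≡ 24/23 mod 29. 23⁻¹ ≡ 24 (mod 29), so λ ≡ 25.
  x = λ² - 26 - 20 = 625 - 46 ≡ 28; y = λ·(26 - 28) - 26 ≡ 11. → (28, 11)
10G: (28, 11) + (20, 21). λ = (21 - 11)/(20 - 28) ≡ 10/21 mod 29. 21⁻¹ ≡ 18 (mod 29) since 21·18 = 378 ≡ 1, so λ ≡ 6.
  x = λ² - 28 - 20 = 36 - 48 ≡ 17; y = λ·(28 - 17) - 11 ≡ 26. → (17, 26)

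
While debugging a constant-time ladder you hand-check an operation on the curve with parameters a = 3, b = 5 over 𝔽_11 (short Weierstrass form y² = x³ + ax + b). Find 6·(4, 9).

Write G = (4, 9).
Double-and-add on 6 = (110)₂. Start with G = (4, 9) for the leading 1-bit.
double: tangent at (4, 9): λ = (3·4² + 3)/(2·9) ≡ 7/7. 7⁻¹ ≡ 8 (mod 11) since 7·8 = 56 ≡ 1, so λ ≡ 7·8 ≡ 1.
  x = λ² - 4 - 4 = 1 - 8 ≡ 4; y = λ·(4 - 4) - 9 ≡ 2. → (4, 2)
add G: (4, 2) + (4, 9): same x and y₁ ≡ -y₂, so the sum is the point at infinity.
double: the point at infinity + the point at infinity = the point at infinity (identity).

O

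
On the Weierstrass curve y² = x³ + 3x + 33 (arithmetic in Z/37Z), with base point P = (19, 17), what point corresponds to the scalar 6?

Repeated addition: build up to 6P.
2P: tangent at (19, 17): λ = (3·19² + 3)/(2·17) ≡ 13/34. 34⁻¹ ≡ 12 (mod 37), so λ ≡ 13·12 ≡ 8.
  x = λ² - 19 - 19 = 64 - 38 ≡ 26; y = λ·(19 - 26) - 17 ≡ 1. → (26, 1)
3P: (26, 1) + (19, 17). λ = (17 - 1)/(19 - 26) ≡ 16/30 mod 37. 30⁻¹ ≡ 21 (mod 37) since 30·21 = 630 ≡ 1, so λ ≡ 3.
  x = λ² - 26 - 19 = 9 - 45 ≡ 1; y = λ·(26 - 1) - 1 ≡ 0. → (1, 0)
4P: (1, 0) + (19, 17). λ = (17 - 0)/(19 - 1) ≡ 17/18 mod 37. 18⁻¹ ≡ 35 (mod 37), so λ ≡ 3.
  x = λ² - 1 - 19 = 9 - 20 ≡ 26; y = λ·(1 - 26) - 0 ≡ 36. → (26, 36)
5P: (26, 36) + (19, 17). λ = (17 - 36)/(19 - 26) ≡ 18/30 mod 37. 30⁻¹ ≡ 21 (mod 37), so λ ≡ 8.
  x = λ² - 26 - 19 = 64 - 45 ≡ 19; y = λ·(26 - 19) - 36 ≡ 20. → (19, 20)
6P: (19, 20) + (19, 17): same x and y₁ ≡ -y₂, so the sum is the point at infinity.

O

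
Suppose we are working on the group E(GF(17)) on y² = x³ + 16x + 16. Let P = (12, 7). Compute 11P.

(16, 4)

Repeated addition: build up to 11P.
2P: tangent at (12, 7): λ = (3·12² + 16)/(2·7) ≡ 6/14. 14⁻¹ ≡ 11 (mod 17), so λ ≡ 6·11 ≡ 15.
  x = λ² - 12 - 12 = 225 - 24 ≡ 14; y = λ·(12 - 14) - 7 ≡ 14. → (14, 14)
3P: (14, 14) + (12, 7). λ = (7 - 14)/(12 - 14) ≡ 10/15 mod 17. 15⁻¹ ≡ 8 (mod 17), so λ ≡ 12.
  x = λ² - 14 - 12 = 144 - 26 ≡ 16; y = λ·(14 - 16) - 14 ≡ 13. → (16, 13)
4P: (16, 13) + (12, 7). λ = (7 - 13)/(12 - 16) ≡ 11/13 mod 17. 13⁻¹ ≡ 4 (mod 17), so λ ≡ 10.
  x = λ² - 16 - 12 = 100 - 28 ≡ 4; y = λ·(16 - 4) - 13 ≡ 5. → (4, 5)
5P: (4, 5) + (12, 7). λ = (7 - 5)/(12 - 4) ≡ 2/8 mod 17. 8⁻¹ ≡ 15 (mod 17), so λ ≡ 13.
  x = λ² - 4 - 12 = 169 - 16 ≡ 0; y = λ·(4 - 0) - 5 ≡ 13. → (0, 13)
6P: (0, 13) + (12, 7). λ = (7 - 13)/(12 - 0) ≡ 11/12 mod 17. 12⁻¹ ≡ 10 (mod 17), so λ ≡ 8.
  x = λ² - 0 - 12 = 64 - 12 ≡ 1; y = λ·(0 - 1) - 13 ≡ 13. → (1, 13)
7P: (1, 13) + (12, 7). λ = (7 - 13)/(12 - 1) ≡ 11/11 mod 17. 11⁻¹ ≡ 14 (mod 17) since 11·14 = 154 ≡ 1, so λ ≡ 1.
  x = λ² - 1 - 12 = 1 - 13 ≡ 5; y = λ·(1 - 5) - 13 ≡ 0. → (5, 0)
8P: (5, 0) + (12, 7). λ = (7 - 0)/(12 - 5) ≡ 7/7 mod 17. 7⁻¹ ≡ 5 (mod 17) since 7·5 = 35 ≡ 1, so λ ≡ 1.
  x = λ² - 5 - 12 = 1 - 17 ≡ 1; y = λ·(5 - 1) - 0 ≡ 4. → (1, 4)
9P: (1, 4) + (12, 7). λ = (7 - 4)/(12 - 1) ≡ 3/11 mod 17. 11⁻¹ ≡ 14 (mod 17), so λ ≡ 8.
  x = λ² - 1 - 12 = 64 - 13 ≡ 0; y = λ·(1 - 0) - 4 ≡ 4. → (0, 4)
10P: (0, 4) + (12, 7). λ = (7 - 4)/(12 - 0) ≡ 3/12 mod 17. 12⁻¹ ≡ 10 (mod 17) since 12·10 = 120 ≡ 1, so λ ≡ 13.
  x = λ² - 0 - 12 = 169 - 12 ≡ 4; y = λ·(0 - 4) - 4 ≡ 12. → (4, 12)
11P: (4, 12) + (12, 7). λ = (7 - 12)/(12 - 4) ≡ 12/8 mod 17. 8⁻¹ ≡ 15 (mod 17), so λ ≡ 10.
  x = λ² - 4 - 12 = 100 - 16 ≡ 16; y = λ·(4 - 16) - 12 ≡ 4. → (16, 4)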